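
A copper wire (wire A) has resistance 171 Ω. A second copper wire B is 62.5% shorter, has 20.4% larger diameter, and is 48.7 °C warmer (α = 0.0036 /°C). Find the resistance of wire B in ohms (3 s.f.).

52.0 Ω

R ∝ ρL/d² with ρ ∝ (1+αΔT), so R_B/R_A = (1 − 62.5/100) × (1 + 20.4/100)⁻² × (1 + 0.0036×48.7)
= 0.375 × 0.6898 × 1.175 = 0.304
R_B = 0.304 × 171 = 52.0 Ω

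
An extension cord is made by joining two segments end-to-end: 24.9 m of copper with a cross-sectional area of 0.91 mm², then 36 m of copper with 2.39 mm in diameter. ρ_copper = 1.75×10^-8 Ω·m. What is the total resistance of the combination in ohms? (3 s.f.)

Segment 1: A = 0.91 mm² = 9.100e-07 m²
R₁ = ρL/A = (1.75×10^-8)(24.9)/(9.100e-07) = 0.4788 Ω
Segment 2: A = π(d/2)² = π(1.1950e-03 m)² = 4.486e-06 m²
R₂ = (1.75×10^-8)(36)/(4.486e-06) = 0.1404 Ω
R = R₁ + R₂ = 0.619 Ω

0.619 Ω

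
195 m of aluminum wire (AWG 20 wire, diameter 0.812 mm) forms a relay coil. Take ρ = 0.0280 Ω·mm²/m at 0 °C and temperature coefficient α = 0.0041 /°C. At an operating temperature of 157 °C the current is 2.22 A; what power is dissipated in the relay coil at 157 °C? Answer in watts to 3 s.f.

85.4 W

ρ = 0.0280 Ω·mm²/m = 2.80×10^-8 Ω·m
A = π(0.812/2 mm)² = π(4.0600e-04 m)² = 5.178e-07 m²
R₍0₎ = ρL/A = (2.80×10^-8)(195)/(5.178e-07) = 10.54 Ω
R₍157₎ = R₍0₎(1 + αΔT) = 10.54 × (1 + 0.0041×157) = 17.33 Ω
P = I²R = (2.22)² × 17.33 = 85.4 W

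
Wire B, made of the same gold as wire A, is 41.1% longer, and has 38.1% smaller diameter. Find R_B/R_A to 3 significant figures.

R ∝ L/d², so R_B/R_A = (1 + 41.1/100) × (1 − 38.1/100)⁻²
= 1.411 × 2.61 = 3.68

3.68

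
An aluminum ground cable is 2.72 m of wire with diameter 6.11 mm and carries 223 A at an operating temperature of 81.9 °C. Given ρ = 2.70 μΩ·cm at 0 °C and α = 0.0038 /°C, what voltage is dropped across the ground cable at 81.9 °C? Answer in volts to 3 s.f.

ρ = 2.70 μΩ·cm = 2.70×10^-8 Ω·m
A = π(d/2)² = π(3.0550e-03 m)² = 2.932e-05 m²
R₍0₎ = ρL/A = (2.70×10^-8)(2.72)/(2.932e-05) = 0.002505 Ω
R₍81.9₎ = R₍0₎(1 + αΔT) = 0.002505 × (1 + 0.0038×81.9) = 0.003284 Ω
V = IR = 223 × 0.003284 = 0.732 V

0.732 V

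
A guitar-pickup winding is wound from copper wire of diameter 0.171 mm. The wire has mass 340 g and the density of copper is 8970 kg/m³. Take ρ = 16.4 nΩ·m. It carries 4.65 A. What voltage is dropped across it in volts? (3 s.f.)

ρ = 16.4 nΩ·m = 1.64×10^-8 Ω·m
A = π(d/2)² = π(8.5500e-05 m)² = 2.2966e-08 m²
L = m/(density·A) = 0.34/(8970×2.2966e-08) = 1650 m
R = ρL/A = (1.64×10^-8)(1650)/(2.2966e-08) = 1179 Ω
V = IR = 4.65 × 1179 = 5480 V

5480 V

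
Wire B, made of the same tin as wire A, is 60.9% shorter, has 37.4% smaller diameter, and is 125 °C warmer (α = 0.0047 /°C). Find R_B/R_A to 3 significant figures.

1.58

R ∝ ρL/d² with ρ ∝ (1+αΔT), so R_B/R_A = (1 − 60.9/100) × (1 − 37.4/100)⁻² × (1 + 0.0047×125)
= 0.391 × 2.552 × 1.587 = 1.58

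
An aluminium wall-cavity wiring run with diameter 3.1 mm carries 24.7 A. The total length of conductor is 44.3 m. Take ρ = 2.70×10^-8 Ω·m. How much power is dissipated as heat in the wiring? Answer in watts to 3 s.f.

A = π(d/2)² = π(1.5500e-03 m)² = 7.548e-06 m²
R = ρL/A = (2.70×10^-8)(44.3)/(7.548e-06) = 0.1585 Ω
P = I²R = (24.7)² × 0.1585 = 96.7 W

96.7 W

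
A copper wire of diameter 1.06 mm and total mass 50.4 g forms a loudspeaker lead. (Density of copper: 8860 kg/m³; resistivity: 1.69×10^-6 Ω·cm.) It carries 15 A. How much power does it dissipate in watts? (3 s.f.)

27.8 W

ρ = 1.69×10^-6 Ω·cm = 1.69×10^-8 Ω·m
A = π(d/2)² = π(5.3000e-04 m)² = 8.8247e-07 m²
L = m/(density·A) = 0.0504/(8860×8.8247e-07) = 6.446 m
R = ρL/A = (1.69×10^-8)(6.446)/(8.8247e-07) = 0.1234 Ω
P = I²R = (15)² × 0.1234 = 27.8 W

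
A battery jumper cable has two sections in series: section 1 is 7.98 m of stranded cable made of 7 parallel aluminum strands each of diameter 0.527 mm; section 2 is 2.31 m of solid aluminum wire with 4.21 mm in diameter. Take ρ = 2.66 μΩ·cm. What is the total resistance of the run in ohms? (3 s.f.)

0.143 Ω

ρ = 2.66 μΩ·cm = 2.66×10^-8 Ω·m
Section 1: A_strand = π(2.6350e-04)² = 2.181e-07 m²; R₁ = ρL/(N·A_s) = (2.66×10^-8)(7.98)/(7×2.181e-07) = 0.139 Ω
Section 2: A = π(d/2)² = π(2.1050e-03 m)² = 1.392e-05 m²
R₂ = (2.66×10^-8)(2.31)/(1.392e-05) = 0.004414 Ω
R = R₁ + R₂ = 0.143 Ω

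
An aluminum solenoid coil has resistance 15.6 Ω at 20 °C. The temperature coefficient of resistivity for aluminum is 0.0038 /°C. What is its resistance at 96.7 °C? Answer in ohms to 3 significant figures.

20.1 Ω

ΔT = 96.7 − 20 = 76.7 °C
R = R₀(1 + αΔT) = 15.6 × (1 + 0.0038×76.7) = 15.6 × 1.292 = 20.1 Ω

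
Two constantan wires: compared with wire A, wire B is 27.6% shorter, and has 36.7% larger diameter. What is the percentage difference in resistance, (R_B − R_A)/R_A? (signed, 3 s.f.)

-61.3%

R ∝ L/d², so R_B/R_A = (1 − 27.6/100) × (1 + 36.7/100)⁻²
= 0.724 × 0.5351 = 0.3874
(R_B − R_A)/R_A = 0.3874 − 1 = -61.3%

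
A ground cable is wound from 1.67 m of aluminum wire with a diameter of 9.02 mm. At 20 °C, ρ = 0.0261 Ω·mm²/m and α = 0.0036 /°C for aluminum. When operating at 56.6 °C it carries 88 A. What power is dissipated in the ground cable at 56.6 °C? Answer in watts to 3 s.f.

5.98 W

ρ = 0.0261 Ω·mm²/m = 2.61×10^-8 Ω·m
A = π(d/2)² = π(4.5100e-03 m)² = 6.390e-05 m²
R₍20₎ = ρL/A = (2.61×10^-8)(1.67)/(6.390e-05) = 6.821×10^-4 Ω
R₍56.6₎ = R₍20₎(1 + αΔT) = 6.821×10^-4 × (1 + 0.0036×36.6) = 7.720×10^-4 Ω
P = I²R = (88)² × 7.720×10^-4 = 5.98 W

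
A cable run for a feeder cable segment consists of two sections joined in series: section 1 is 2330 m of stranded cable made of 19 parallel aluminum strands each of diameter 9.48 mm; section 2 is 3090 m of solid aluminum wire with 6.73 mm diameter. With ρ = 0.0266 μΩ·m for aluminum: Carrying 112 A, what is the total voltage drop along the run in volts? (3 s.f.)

ρ = 0.0266 μΩ·m = 2.66×10^-8 Ω·m
Section 1: A_strand = π(4.7400e-03)² = 7.058e-05 m²; R₁ = ρL/(N·A_s) = (2.66×10^-8)(2330)/(19×7.058e-05) = 0.04621 Ω
Section 2: A = π(d/2)² = π(3.3650e-03 m)² = 3.557e-05 m²
R₂ = (2.66×10^-8)(3090)/(3.557e-05) = 2.311 Ω
R = R₁ + R₂ = 2.357 Ω
V = IR = 112 × 2.357 = 264 V

264 V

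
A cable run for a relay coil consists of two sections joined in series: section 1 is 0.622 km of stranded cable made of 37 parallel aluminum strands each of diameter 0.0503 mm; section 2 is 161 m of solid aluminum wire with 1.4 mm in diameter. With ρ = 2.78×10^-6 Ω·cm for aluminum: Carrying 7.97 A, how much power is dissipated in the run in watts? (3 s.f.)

15100 W

ρ = 2.78×10^-6 Ω·cm = 2.78×10^-8 Ω·m
Section 1: A_strand = π(2.5150e-05)² = 1.987e-09 m²; R₁ = ρL/(N·A_s) = (2.78×10^-8)(622)/(37×1.987e-09) = 235.2 Ω
Section 2: A = π(d/2)² = π(7.0000e-04 m)² = 1.539e-06 m²
R₂ = (2.78×10^-8)(161)/(1.539e-06) = 2.908 Ω
R = R₁ + R₂ = 238.1 Ω
P = I²R = (7.97)² × 238.1 = 15100 W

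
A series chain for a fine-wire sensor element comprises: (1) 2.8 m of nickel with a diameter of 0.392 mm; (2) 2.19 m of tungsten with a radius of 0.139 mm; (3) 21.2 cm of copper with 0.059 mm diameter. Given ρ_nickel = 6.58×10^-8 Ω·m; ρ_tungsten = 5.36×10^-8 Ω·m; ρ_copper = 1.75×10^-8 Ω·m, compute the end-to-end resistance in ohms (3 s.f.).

4.82 Ω

Seg 1: A = π(d/2)² = π(1.9600e-04 m)² = 1.207e-07 m²
R_1 = (6.58×10^-8)(2.8)/(1.207e-07) = 1.527 Ω
Seg 2: A = πr² = π(1.3900e-04 m)² = 6.070e-08 m²
R_2 = (5.36×10^-8)(2.19)/(6.070e-08) = 1.934 Ω
Seg 3: A = π(d/2)² = π(2.9500e-05 m)² = 2.734e-09 m²
R_3 = (1.75×10^-8)(0.212)/(2.734e-09) = 1.357 Ω
R_total = R_1 + R_2 + R_3 = 4.82 Ω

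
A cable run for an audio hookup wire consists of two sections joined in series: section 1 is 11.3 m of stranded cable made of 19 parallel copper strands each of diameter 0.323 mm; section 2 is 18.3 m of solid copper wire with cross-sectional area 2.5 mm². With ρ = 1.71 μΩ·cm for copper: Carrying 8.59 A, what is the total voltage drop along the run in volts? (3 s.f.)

ρ = 1.71 μΩ·cm = 1.71×10^-8 Ω·m
Section 1: A_strand = π(1.6150e-04)² = 8.194e-08 m²; R₁ = ρL/(N·A_s) = (1.71×10^-8)(11.3)/(19×8.194e-08) = 0.1241 Ω
Section 2: A = 2.5 mm² = 2.500e-06 m²
R₂ = (1.71×10^-8)(18.3)/(2.500e-06) = 0.1252 Ω
R = R₁ + R₂ = 0.2493 Ω
V = IR = 8.59 × 0.2493 = 2.14 V

2.14 V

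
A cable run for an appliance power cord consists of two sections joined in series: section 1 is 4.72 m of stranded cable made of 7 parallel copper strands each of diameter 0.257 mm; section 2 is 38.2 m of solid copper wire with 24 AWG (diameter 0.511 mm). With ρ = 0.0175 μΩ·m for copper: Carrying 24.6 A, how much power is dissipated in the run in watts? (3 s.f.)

ρ = 0.0175 μΩ·m = 1.75×10^-8 Ω·m
Section 1: A_strand = π(1.2850e-04)² = 5.187e-08 m²; R₁ = ρL/(N·A_s) = (1.75×10^-8)(4.72)/(7×5.187e-08) = 0.2275 Ω
Section 2: A = π(0.511/2 mm)² = π(2.5550e-04 m)² = 2.051e-07 m²
R₂ = (1.75×10^-8)(38.2)/(2.051e-07) = 3.26 Ω
R = R₁ + R₂ = 3.487 Ω
P = I²R = (24.6)² × 3.487 = 2110 W

2110 W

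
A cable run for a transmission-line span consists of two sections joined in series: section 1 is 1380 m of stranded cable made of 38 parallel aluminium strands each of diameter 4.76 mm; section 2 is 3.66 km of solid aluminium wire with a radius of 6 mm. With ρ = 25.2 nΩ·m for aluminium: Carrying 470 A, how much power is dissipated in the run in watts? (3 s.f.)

1.92×10^5 W

ρ = 25.2 nΩ·m = 2.52×10^-8 Ω·m
Section 1: A_strand = π(2.3800e-03)² = 1.780e-05 m²; R₁ = ρL/(N·A_s) = (2.52×10^-8)(1380)/(38×1.780e-05) = 0.05143 Ω
Section 2: A = πr² = π(6.0000e-03 m)² = 1.131e-04 m²
R₂ = (2.52×10^-8)(3660)/(1.131e-04) = 0.8155 Ω
R = R₁ + R₂ = 0.8669 Ω
P = I²R = (470)² × 0.8669 = 1.92×10^5 W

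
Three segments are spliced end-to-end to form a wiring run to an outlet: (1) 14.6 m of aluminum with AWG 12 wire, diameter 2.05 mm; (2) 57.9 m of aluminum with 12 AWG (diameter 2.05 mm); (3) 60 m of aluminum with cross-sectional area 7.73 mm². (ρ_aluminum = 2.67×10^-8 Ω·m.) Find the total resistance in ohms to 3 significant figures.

0.794 Ω

Seg 1: A = π(2.05/2 mm)² = π(1.0250e-03 m)² = 3.301e-06 m²
R_1 = (2.67×10^-8)(14.6)/(3.301e-06) = 0.1181 Ω
Seg 2: A = π(2.05/2 mm)² = π(1.0250e-03 m)² = 3.301e-06 m²
R_2 = (2.67×10^-8)(57.9)/(3.301e-06) = 0.4684 Ω
Seg 3: A = 7.73 mm² = 7.730e-06 m²
R_3 = (2.67×10^-8)(60)/(7.730e-06) = 0.2072 Ω
R_total = R_1 + R_2 + R_3 = 0.794 Ω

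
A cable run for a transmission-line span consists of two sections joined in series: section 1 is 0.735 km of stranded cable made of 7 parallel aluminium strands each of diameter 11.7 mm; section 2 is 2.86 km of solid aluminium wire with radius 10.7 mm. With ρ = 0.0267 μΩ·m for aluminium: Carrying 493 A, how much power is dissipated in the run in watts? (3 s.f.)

57900 W

ρ = 0.0267 μΩ·m = 2.67×10^-8 Ω·m
Section 1: A_strand = π(5.8500e-03)² = 1.075e-04 m²; R₁ = ρL/(N·A_s) = (2.67×10^-8)(735)/(7×1.075e-04) = 0.02608 Ω
Section 2: A = πr² = π(1.0700e-02 m)² = 3.597e-04 m²
R₂ = (2.67×10^-8)(2860)/(3.597e-04) = 0.2123 Ω
R = R₁ + R₂ = 0.2384 Ω
P = I²R = (493)² × 0.2384 = 57900 W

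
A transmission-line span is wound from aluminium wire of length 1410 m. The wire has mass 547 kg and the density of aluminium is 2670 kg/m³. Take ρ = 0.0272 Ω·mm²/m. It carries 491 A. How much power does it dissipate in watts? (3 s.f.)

ρ = 0.0272 Ω·mm²/m = 2.72×10^-8 Ω·m
A = m/(density·L) = 547/(2670×1410) = 1.4530e-04 m²
R = ρL/A = (2.72×10^-8)(1410)/(1.4530e-04) = 0.264 Ω
P = I²R = (491)² × 0.264 = 63600 W

63600 W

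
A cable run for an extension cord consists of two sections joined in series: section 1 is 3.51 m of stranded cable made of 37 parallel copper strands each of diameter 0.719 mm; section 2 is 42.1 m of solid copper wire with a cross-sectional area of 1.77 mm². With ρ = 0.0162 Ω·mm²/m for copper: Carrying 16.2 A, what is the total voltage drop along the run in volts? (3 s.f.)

6.30 V

ρ = 0.0162 Ω·mm²/m = 1.62×10^-8 Ω·m
Section 1: A_strand = π(3.5950e-04)² = 4.060e-07 m²; R₁ = ρL/(N·A_s) = (1.62×10^-8)(3.51)/(37×4.060e-07) = 0.003785 Ω
Section 2: A = 1.77 mm² = 1.770e-06 m²
R₂ = (1.62×10^-8)(42.1)/(1.770e-06) = 0.3853 Ω
R = R₁ + R₂ = 0.3891 Ω
V = IR = 16.2 × 0.3891 = 6.30 V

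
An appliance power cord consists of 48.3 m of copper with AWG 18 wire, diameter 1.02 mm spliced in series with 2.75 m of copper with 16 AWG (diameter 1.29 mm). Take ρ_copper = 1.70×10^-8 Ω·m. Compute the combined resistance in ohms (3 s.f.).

1.04 Ω

Segment 1: A = π(1.02/2 mm)² = π(5.1000e-04 m)² = 8.171e-07 m²
R₁ = ρL/A = (1.70×10^-8)(48.3)/(8.171e-07) = 1.005 Ω
Segment 2: A = π(1.29/2 mm)² = π(6.4500e-04 m)² = 1.307e-06 m²
R₂ = (1.70×10^-8)(2.75)/(1.307e-06) = 0.03577 Ω
R = R₁ + R₂ = 1.04 Ω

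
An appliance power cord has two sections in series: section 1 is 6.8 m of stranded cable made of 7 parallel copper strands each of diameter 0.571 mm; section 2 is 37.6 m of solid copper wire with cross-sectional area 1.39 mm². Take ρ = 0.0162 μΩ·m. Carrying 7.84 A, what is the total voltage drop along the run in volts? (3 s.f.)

3.92 V

ρ = 0.0162 μΩ·m = 1.62×10^-8 Ω·m
Section 1: A_strand = π(2.8550e-04)² = 2.561e-07 m²; R₁ = ρL/(N·A_s) = (1.62×10^-8)(6.8)/(7×2.561e-07) = 0.06146 Ω
Section 2: A = 1.39 mm² = 1.390e-06 m²
R₂ = (1.62×10^-8)(37.6)/(1.390e-06) = 0.4382 Ω
R = R₁ + R₂ = 0.4997 Ω
V = IR = 7.84 × 0.4997 = 3.92 V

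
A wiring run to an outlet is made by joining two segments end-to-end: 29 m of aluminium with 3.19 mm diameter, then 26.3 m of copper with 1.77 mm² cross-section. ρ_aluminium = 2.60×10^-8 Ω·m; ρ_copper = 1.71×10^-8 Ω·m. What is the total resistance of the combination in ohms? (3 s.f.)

Segment 1: A = π(d/2)² = π(1.5950e-03 m)² = 7.992e-06 m²
R₁ = ρL/A = (2.60×10^-8)(29)/(7.992e-06) = 0.09434 Ω
Segment 2: A = 1.77 mm² = 1.770e-06 m²
R₂ = (1.71×10^-8)(26.3)/(1.770e-06) = 0.2541 Ω
R = R₁ + R₂ = 0.348 Ω

0.348 Ω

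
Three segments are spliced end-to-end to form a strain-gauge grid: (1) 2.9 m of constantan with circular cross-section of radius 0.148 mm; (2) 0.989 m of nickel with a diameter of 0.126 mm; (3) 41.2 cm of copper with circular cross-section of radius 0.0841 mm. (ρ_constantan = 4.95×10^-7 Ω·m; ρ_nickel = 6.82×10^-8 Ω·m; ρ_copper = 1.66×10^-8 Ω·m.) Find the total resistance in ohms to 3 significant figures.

26.6 Ω

Seg 1: A = πr² = π(1.4800e-04 m)² = 6.881e-08 m²
R_1 = (4.95×10^-7)(2.9)/(6.881e-08) = 20.86 Ω
Seg 2: A = π(d/2)² = π(6.3000e-05 m)² = 1.247e-08 m²
R_2 = (6.82×10^-8)(0.989)/(1.247e-08) = 5.409 Ω
Seg 3: A = πr² = π(8.4100e-05 m)² = 2.222e-08 m²
R_3 = (1.66×10^-8)(0.412)/(2.222e-08) = 0.3078 Ω
R_total = R_1 + R_2 + R_3 = 26.6 Ω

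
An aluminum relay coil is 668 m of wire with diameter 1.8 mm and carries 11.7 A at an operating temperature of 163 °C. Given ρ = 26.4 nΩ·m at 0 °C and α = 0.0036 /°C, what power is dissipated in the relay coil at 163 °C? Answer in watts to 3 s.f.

1510 W

ρ = 26.4 nΩ·m = 2.64×10^-8 Ω·m
A = π(d/2)² = π(9.0000e-04 m)² = 2.545e-06 m²
R₍0₎ = ρL/A = (2.64×10^-8)(668)/(2.545e-06) = 6.93 Ω
R₍163₎ = R₍0₎(1 + αΔT) = 6.93 × (1 + 0.0036×163) = 11 Ω
P = I²R = (11.7)² × 11 = 1510 W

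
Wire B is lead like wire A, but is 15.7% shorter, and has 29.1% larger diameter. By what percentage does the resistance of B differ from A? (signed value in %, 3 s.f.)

-49.4%

R ∝ L/d², so R_B/R_A = (1 − 15.7/100) × (1 + 29.1/100)⁻²
= 0.843 × 0.6 = 0.5058
(R_B − R_A)/R_A = 0.5058 − 1 = -49.4%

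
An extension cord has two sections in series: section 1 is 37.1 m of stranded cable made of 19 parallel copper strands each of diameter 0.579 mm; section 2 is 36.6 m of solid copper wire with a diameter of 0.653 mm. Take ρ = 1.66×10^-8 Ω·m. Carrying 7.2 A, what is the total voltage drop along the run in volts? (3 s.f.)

Section 1: A_strand = π(2.8950e-04)² = 2.633e-07 m²; R₁ = ρL/(N·A_s) = (1.66×10^-8)(37.1)/(19×2.633e-07) = 0.1231 Ω
Section 2: A = π(d/2)² = π(3.2650e-04 m)² = 3.349e-07 m²
R₂ = (1.66×10^-8)(36.6)/(3.349e-07) = 1.814 Ω
R = R₁ + R₂ = 1.937 Ω
V = IR = 7.2 × 1.937 = 13.9 V

13.9 V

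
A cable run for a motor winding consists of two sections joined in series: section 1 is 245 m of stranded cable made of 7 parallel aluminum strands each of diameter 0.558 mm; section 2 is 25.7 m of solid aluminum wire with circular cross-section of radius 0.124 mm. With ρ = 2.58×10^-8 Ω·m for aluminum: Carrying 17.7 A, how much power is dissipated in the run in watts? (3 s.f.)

5460 W

Section 1: A_strand = π(2.7900e-04)² = 2.445e-07 m²; R₁ = ρL/(N·A_s) = (2.58×10^-8)(245)/(7×2.445e-07) = 3.693 Ω
Section 2: A = πr² = π(1.2400e-04 m)² = 4.831e-08 m²
R₂ = (2.58×10^-8)(25.7)/(4.831e-08) = 13.73 Ω
R = R₁ + R₂ = 17.42 Ω
P = I²R = (17.7)² × 17.42 = 5460 W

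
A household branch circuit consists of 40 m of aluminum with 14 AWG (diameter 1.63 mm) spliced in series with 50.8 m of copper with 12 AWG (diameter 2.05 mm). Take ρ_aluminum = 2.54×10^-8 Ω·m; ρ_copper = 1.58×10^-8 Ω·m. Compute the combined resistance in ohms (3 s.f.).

0.730 Ω

Segment 1: A = π(1.63/2 mm)² = π(8.1500e-04 m)² = 2.087e-06 m²
R₁ = ρL/A = (2.54×10^-8)(40)/(2.087e-06) = 0.4869 Ω
Segment 2: A = π(2.05/2 mm)² = π(1.0250e-03 m)² = 3.301e-06 m²
R₂ = (1.58×10^-8)(50.8)/(3.301e-06) = 0.2432 Ω
R = R₁ + R₂ = 0.730 Ω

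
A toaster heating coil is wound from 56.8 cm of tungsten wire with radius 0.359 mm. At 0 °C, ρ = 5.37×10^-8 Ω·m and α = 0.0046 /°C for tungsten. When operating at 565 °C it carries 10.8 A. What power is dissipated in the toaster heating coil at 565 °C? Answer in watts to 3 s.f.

31.6 W

A = πr² = π(3.5900e-04 m)² = 4.049e-07 m²
R₍0₎ = ρL/A = (5.37×10^-8)(0.568)/(4.049e-07) = 0.07533 Ω
R₍565₎ = R₍0₎(1 + αΔT) = 0.07533 × (1 + 0.0046×565) = 0.2711 Ω
P = I²R = (10.8)² × 0.2711 = 31.6 W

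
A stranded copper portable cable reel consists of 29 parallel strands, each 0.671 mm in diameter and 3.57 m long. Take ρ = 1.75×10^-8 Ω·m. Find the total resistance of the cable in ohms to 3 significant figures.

0.00609 Ω

A_strand = π(3.3550e-04 m)² = 3.536e-07 m²
R_strand = ρL/A = (1.75×10^-8)(3.57)/(3.536e-07) = 0.1767 Ω
R_total = R_strand/N = 0.1767/29 = 0.00609 Ω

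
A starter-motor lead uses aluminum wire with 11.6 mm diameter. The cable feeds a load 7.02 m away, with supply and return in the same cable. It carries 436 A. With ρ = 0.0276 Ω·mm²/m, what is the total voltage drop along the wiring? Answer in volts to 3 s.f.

1.60 V

ρ = 0.0276 Ω·mm²/m = 2.76×10^-8 Ω·m
A = π(d/2)² = π(5.8000e-03 m)² = 1.057e-04 m²
Total conductor length (both ways) L = 2 × 7.02 = 14.04 m
R = ρL/A = (2.76×10^-8)(14.04)/(1.057e-04) = 0.003667 Ω
V = IR = 436 × 0.003667 = 1.60 V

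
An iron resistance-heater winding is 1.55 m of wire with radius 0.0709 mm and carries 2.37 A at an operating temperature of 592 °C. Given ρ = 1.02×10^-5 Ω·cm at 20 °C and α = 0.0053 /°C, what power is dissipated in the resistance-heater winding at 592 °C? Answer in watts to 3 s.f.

ρ = 1.02×10^-5 Ω·cm = 1.02×10^-7 Ω·m
A = πr² = π(7.0900e-05 m)² = 1.579e-08 m²
R₍20₎ = ρL/A = (1.02×10^-7)(1.55)/(1.579e-08) = 10.01 Ω
R₍592₎ = R₍20₎(1 + αΔT) = 10.01 × (1 + 0.0053×572) = 40.36 Ω
P = I²R = (2.37)² × 40.36 = 227 W

227 W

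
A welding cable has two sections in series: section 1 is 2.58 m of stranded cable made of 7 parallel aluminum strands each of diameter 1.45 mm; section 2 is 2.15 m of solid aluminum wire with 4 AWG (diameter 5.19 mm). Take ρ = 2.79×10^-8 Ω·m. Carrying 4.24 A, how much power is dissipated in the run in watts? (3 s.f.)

Section 1: A_strand = π(7.2500e-04)² = 1.651e-06 m²; R₁ = ρL/(N·A_s) = (2.79×10^-8)(2.58)/(7×1.651e-06) = 0.006227 Ω
Section 2: A = π(5.19/2 mm)² = π(2.5950e-03 m)² = 2.116e-05 m²
R₂ = (2.79×10^-8)(2.15)/(2.116e-05) = 0.002835 Ω
R = R₁ + R₂ = 0.009063 Ω
P = I²R = (4.24)² × 0.009063 = 0.163 W

0.163 W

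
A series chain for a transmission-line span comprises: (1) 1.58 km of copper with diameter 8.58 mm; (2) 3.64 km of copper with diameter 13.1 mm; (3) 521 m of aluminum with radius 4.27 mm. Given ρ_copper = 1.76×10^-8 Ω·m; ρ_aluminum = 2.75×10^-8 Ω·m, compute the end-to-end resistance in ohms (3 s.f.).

1.21 Ω

Seg 1: A = π(d/2)² = π(4.2900e-03 m)² = 5.782e-05 m²
R_1 = (1.76×10^-8)(1580)/(5.782e-05) = 0.481 Ω
Seg 2: A = π(d/2)² = π(6.5500e-03 m)² = 1.348e-04 m²
R_2 = (1.76×10^-8)(3640)/(1.348e-04) = 0.4753 Ω
Seg 3: A = πr² = π(4.2700e-03 m)² = 5.728e-05 m²
R_3 = (2.75×10^-8)(521)/(5.728e-05) = 0.2501 Ω
R_total = R_1 + R_2 + R_3 = 1.21 Ω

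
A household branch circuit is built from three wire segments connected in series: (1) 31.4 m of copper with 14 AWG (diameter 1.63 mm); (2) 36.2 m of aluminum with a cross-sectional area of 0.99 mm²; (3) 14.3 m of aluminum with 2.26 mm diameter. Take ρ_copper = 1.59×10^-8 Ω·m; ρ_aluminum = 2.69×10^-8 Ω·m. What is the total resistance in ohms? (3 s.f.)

1.32 Ω

Seg 1: A = π(1.63/2 mm)² = π(8.1500e-04 m)² = 2.087e-06 m²
R_1 = (1.59×10^-8)(31.4)/(2.087e-06) = 0.2393 Ω
Seg 2: A = 0.99 mm² = 9.900e-07 m²
R_2 = (2.69×10^-8)(36.2)/(9.900e-07) = 0.9836 Ω
Seg 3: A = π(d/2)² = π(1.1300e-03 m)² = 4.011e-06 m²
R_3 = (2.69×10^-8)(14.3)/(4.011e-06) = 0.09589 Ω
R_total = R_1 + R_2 + R_3 = 1.32 Ω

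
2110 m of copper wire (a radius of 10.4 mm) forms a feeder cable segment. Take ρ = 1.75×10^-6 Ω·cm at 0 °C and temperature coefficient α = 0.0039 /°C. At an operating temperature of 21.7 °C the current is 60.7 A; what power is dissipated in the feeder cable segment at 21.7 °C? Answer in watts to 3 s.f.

434 W

ρ = 1.75×10^-6 Ω·cm = 1.75×10^-8 Ω·m
A = πr² = π(1.0400e-02 m)² = 3.398e-04 m²
R₍0₎ = ρL/A = (1.75×10^-8)(2110)/(3.398e-04) = 0.1087 Ω
R₍21.7₎ = R₍0₎(1 + αΔT) = 0.1087 × (1 + 0.0039×21.7) = 0.1179 Ω
P = I²R = (60.7)² × 0.1179 = 434 W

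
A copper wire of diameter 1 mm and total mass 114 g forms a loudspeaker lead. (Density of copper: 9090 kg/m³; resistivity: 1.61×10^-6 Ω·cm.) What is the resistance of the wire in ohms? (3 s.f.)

0.327 Ω

ρ = 1.61×10^-6 Ω·cm = 1.61×10^-8 Ω·m
A = π(d/2)² = π(5.0000e-04 m)² = 7.8540e-07 m²
L = m/(density·A) = 0.114/(9090×7.8540e-07) = 15.97 m
R = ρL/A = (1.61×10^-8)(15.97)/(7.8540e-07) = 0.327 Ω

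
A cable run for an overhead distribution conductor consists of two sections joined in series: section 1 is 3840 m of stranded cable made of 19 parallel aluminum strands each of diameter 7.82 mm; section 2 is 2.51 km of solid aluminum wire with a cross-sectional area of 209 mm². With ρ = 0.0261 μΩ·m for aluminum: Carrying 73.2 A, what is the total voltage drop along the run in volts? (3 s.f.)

31.0 V

ρ = 0.0261 μΩ·m = 2.61×10^-8 Ω·m
Section 1: A_strand = π(3.9100e-03)² = 4.803e-05 m²; R₁ = ρL/(N·A_s) = (2.61×10^-8)(3840)/(19×4.803e-05) = 0.1098 Ω
Section 2: A = 209 mm² = 2.090e-04 m²
R₂ = (2.61×10^-8)(2510)/(2.090e-04) = 0.3134 Ω
R = R₁ + R₂ = 0.4233 Ω
V = IR = 73.2 × 0.4233 = 31.0 V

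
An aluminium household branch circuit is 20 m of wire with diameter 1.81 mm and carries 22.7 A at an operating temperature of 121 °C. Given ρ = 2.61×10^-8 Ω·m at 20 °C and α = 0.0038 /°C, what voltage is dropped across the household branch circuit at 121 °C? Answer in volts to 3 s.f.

A = π(d/2)² = π(9.0500e-04 m)² = 2.573e-06 m²
R₍20₎ = ρL/A = (2.61×10^-8)(20)/(2.573e-06) = 0.2029 Ω
R₍121₎ = R₍20₎(1 + αΔT) = 0.2029 × (1 + 0.0038×101) = 0.2807 Ω
V = IR = 22.7 × 0.2807 = 6.37 V

6.37 V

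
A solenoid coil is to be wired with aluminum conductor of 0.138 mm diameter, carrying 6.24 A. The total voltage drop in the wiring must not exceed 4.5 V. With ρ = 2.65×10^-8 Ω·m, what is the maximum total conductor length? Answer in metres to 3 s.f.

0.407 m

A = π(d/2)² = π(6.9000e-05 m)² = 1.496e-08 m²
L_max = V_max·A/(1·ρI) = (4.5)(1.496e-08)/(2.65×10^-8×6.24) = 0.407 m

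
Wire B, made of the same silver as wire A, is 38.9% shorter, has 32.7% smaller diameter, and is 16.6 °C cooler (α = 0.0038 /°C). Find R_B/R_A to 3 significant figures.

R ∝ ρL/d² with ρ ∝ (1+αΔT), so R_B/R_A = (1 − 38.9/100) × (1 − 32.7/100)⁻² × (1 − 0.0038×16.6)
= 0.611 × 2.208 × 0.9369 = 1.26

1.26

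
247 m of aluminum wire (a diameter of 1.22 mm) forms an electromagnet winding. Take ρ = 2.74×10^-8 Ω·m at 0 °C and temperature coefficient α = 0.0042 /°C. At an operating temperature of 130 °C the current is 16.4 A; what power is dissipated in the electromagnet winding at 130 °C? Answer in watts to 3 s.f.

2410 W

A = π(d/2)² = π(6.1000e-04 m)² = 1.169e-06 m²
R₍0₎ = ρL/A = (2.74×10^-8)(247)/(1.169e-06) = 5.789 Ω
R₍130₎ = R₍0₎(1 + αΔT) = 5.789 × (1 + 0.0042×130) = 8.951 Ω
P = I²R = (16.4)² × 8.951 = 2410 W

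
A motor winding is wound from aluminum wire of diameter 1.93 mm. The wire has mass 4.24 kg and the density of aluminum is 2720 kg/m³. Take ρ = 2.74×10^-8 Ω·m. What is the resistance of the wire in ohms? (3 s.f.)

4.99 Ω

A = π(d/2)² = π(9.6500e-04 m)² = 2.9255e-06 m²
L = m/(density·A) = 4.24/(2720×2.9255e-06) = 532.8 m
R = ρL/A = (2.74×10^-8)(532.8)/(2.9255e-06) = 4.99 Ω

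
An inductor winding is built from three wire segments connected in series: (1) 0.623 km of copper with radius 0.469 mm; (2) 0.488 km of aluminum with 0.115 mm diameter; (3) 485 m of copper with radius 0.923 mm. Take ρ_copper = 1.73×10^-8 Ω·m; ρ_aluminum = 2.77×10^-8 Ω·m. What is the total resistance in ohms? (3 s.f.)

Seg 1: A = πr² = π(4.6900e-04 m)² = 6.910e-07 m²
R_1 = (1.73×10^-8)(623)/(6.910e-07) = 15.6 Ω
Seg 2: A = π(d/2)² = π(5.7500e-05 m)² = 1.039e-08 m²
R_2 = (2.77×10^-8)(488)/(1.039e-08) = 1301 Ω
Seg 3: A = πr² = π(9.2300e-04 m)² = 2.676e-06 m²
R_3 = (1.73×10^-8)(485)/(2.676e-06) = 3.135 Ω
R_total = R_1 + R_2 + R_3 = 1320 Ω

1320 Ω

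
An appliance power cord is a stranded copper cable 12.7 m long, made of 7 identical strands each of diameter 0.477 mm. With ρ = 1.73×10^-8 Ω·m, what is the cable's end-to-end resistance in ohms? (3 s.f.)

0.176 Ω

A_strand = π(2.3850e-04 m)² = 1.787e-07 m²
R_strand = ρL/A = (1.73×10^-8)(12.7)/(1.787e-07) = 1.229 Ω
R_total = R_strand/N = 1.229/7 = 0.176 Ω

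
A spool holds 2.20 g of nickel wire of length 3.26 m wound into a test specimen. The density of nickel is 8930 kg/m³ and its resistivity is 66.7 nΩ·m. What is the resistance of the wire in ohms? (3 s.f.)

2.88 Ω

ρ = 66.7 nΩ·m = 6.67×10^-8 Ω·m
A = m/(density·L) = 0.0022/(8930×3.26) = 7.5571e-08 m²
R = ρL/A = (6.67×10^-8)(3.26)/(7.5571e-08) = 2.88 Ω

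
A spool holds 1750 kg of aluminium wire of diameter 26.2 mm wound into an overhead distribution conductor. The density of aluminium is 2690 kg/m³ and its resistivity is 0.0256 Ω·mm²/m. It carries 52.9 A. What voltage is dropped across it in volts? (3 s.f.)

ρ = 0.0256 Ω·mm²/m = 2.56×10^-8 Ω·m
A = π(d/2)² = π(1.3100e-02 m)² = 5.3913e-04 m²
L = m/(density·A) = 1750/(2690×5.3913e-04) = 1207 m
R = ρL/A = (2.56×10^-8)(1207)/(5.3913e-04) = 0.0573 Ω
V = IR = 52.9 × 0.0573 = 3.03 V

3.03 V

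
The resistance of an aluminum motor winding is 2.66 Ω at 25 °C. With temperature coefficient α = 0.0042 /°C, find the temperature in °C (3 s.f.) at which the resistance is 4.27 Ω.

169 °C

R = R₀(1 + α(T − T₀)) ⇒ T = T₀ + (R/R₀ − 1)/α
T = 25 + (4.27/2.66 − 1)/0.0042 = 25 + (0.6053)/0.0042 = 169 °C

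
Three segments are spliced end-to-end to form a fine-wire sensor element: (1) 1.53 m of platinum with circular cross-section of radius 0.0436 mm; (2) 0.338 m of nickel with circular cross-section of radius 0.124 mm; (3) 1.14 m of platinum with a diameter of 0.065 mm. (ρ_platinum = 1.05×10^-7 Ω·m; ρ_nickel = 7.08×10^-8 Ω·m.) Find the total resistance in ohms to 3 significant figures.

Seg 1: A = πr² = π(4.3600e-05 m)² = 5.972e-09 m²
R_1 = (1.05×10^-7)(1.53)/(5.972e-09) = 26.9 Ω
Seg 2: A = πr² = π(1.2400e-04 m)² = 4.831e-08 m²
R_2 = (7.08×10^-8)(0.338)/(4.831e-08) = 0.4954 Ω
Seg 3: A = π(d/2)² = π(3.2500e-05 m)² = 3.318e-09 m²
R_3 = (1.05×10^-7)(1.14)/(3.318e-09) = 36.07 Ω
R_total = R_1 + R_2 + R_3 = 63.5 Ω

63.5 Ω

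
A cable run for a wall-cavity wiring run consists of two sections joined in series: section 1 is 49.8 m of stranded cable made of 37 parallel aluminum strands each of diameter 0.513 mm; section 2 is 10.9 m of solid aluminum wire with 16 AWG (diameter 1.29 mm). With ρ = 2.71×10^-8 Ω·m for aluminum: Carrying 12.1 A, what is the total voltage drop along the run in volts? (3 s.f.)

4.87 V

Section 1: A_strand = π(2.5650e-04)² = 2.067e-07 m²; R₁ = ρL/(N·A_s) = (2.71×10^-8)(49.8)/(37×2.067e-07) = 0.1765 Ω
Section 2: A = π(1.29/2 mm)² = π(6.4500e-04 m)² = 1.307e-06 m²
R₂ = (2.71×10^-8)(10.9)/(1.307e-06) = 0.226 Ω
R = R₁ + R₂ = 0.4025 Ω
V = IR = 12.1 × 0.4025 = 4.87 V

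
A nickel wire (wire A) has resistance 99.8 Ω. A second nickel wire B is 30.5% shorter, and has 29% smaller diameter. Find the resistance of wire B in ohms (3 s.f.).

138 Ω

R ∝ L/d², so R_B/R_A = (1 − 30.5/100) × (1 − 29/100)⁻²
= 0.695 × 1.984 = 1.379
R_B = 1.379 × 99.8 = 138 Ω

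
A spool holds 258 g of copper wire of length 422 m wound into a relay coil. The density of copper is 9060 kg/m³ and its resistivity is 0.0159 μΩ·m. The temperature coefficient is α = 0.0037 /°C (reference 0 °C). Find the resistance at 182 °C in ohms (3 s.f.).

ρ = 0.0159 μΩ·m = 1.59×10^-8 Ω·m
A = m/(density·L) = 0.258/(9060×422) = 6.7481e-08 m²
R = ρL/A = (1.59×10^-8)(422)/(6.7481e-08) = 99.43 Ω
R(182 °C) = 99.43 × (1 + 0.0037×182) = 166 Ω

166 Ω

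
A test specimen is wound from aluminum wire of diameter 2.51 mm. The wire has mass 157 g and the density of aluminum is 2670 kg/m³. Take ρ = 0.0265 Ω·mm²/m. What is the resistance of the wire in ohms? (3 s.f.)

0.0636 Ω

ρ = 0.0265 Ω·mm²/m = 2.65×10^-8 Ω·m
A = π(d/2)² = π(1.2550e-03 m)² = 4.9481e-06 m²
L = m/(density·A) = 0.157/(2670×4.9481e-06) = 11.88 m
R = ρL/A = (2.65×10^-8)(11.88)/(4.9481e-06) = 0.0636 Ω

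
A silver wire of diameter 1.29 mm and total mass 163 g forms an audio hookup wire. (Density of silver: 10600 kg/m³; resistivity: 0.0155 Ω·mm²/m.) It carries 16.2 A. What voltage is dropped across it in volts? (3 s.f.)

ρ = 0.0155 Ω·mm²/m = 1.55×10^-8 Ω·m
A = π(d/2)² = π(6.4500e-04 m)² = 1.3070e-06 m²
L = m/(density·A) = 0.163/(10600×1.3070e-06) = 11.77 m
R = ρL/A = (1.55×10^-8)(11.77)/(1.3070e-06) = 0.1395 Ω
V = IR = 16.2 × 0.1395 = 2.26 V

2.26 V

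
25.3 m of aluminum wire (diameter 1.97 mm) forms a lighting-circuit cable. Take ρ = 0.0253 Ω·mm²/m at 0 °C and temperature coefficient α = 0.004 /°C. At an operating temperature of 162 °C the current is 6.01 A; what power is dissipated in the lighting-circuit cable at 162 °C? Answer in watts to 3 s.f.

12.5 W

ρ = 0.0253 Ω·mm²/m = 2.53×10^-8 Ω·m
A = π(d/2)² = π(9.8500e-04 m)² = 3.048e-06 m²
R₍0₎ = ρL/A = (2.53×10^-8)(25.3)/(3.048e-06) = 0.21 Ω
R₍162₎ = R₍0₎(1 + αΔT) = 0.21 × (1 + 0.004×162) = 0.3461 Ω
P = I²R = (6.01)² × 0.3461 = 12.5 W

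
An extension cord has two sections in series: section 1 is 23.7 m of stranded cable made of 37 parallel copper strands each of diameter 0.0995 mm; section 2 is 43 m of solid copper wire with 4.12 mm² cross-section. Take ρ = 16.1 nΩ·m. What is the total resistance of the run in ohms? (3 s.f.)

ρ = 16.1 nΩ·m = 1.61×10^-8 Ω·m
Section 1: A_strand = π(4.9750e-05)² = 7.776e-09 m²; R₁ = ρL/(N·A_s) = (1.61×10^-8)(23.7)/(37×7.776e-09) = 1.326 Ω
Section 2: A = 4.12 mm² = 4.120e-06 m²
R₂ = (1.61×10^-8)(43)/(4.120e-06) = 0.168 Ω
R = R₁ + R₂ = 1.49 Ω

1.49 Ω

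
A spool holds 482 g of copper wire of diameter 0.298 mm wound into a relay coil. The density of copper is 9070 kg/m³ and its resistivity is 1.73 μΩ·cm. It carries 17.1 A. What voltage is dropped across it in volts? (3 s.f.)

ρ = 1.73 μΩ·cm = 1.73×10^-8 Ω·m
A = π(d/2)² = π(1.4900e-04 m)² = 6.9746e-08 m²
L = m/(density·A) = 0.482/(9070×6.9746e-08) = 761.9 m
R = ρL/A = (1.73×10^-8)(761.9)/(6.9746e-08) = 189 Ω
V = IR = 17.1 × 189 = 3230 V

3230 V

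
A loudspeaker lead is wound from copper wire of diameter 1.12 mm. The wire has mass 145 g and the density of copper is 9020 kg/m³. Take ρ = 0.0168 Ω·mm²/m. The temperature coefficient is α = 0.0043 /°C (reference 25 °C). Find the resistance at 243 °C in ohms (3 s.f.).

0.539 Ω

ρ = 0.0168 Ω·mm²/m = 1.68×10^-8 Ω·m
A = π(d/2)² = π(5.6000e-04 m)² = 9.8520e-07 m²
L = m/(density·A) = 0.145/(9020×9.8520e-07) = 16.32 m
R = ρL/A = (1.68×10^-8)(16.32)/(9.8520e-07) = 0.2782 Ω
R(243 °C) = 0.2782 × (1 + 0.0043×218) = 0.539 Ω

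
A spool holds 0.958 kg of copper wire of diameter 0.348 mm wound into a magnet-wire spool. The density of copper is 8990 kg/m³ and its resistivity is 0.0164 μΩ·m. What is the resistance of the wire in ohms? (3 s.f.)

ρ = 0.0164 μΩ·m = 1.64×10^-8 Ω·m
A = π(d/2)² = π(1.7400e-04 m)² = 9.5115e-08 m²
L = m/(density·A) = 0.958/(8990×9.5115e-08) = 1120 m
R = ρL/A = (1.64×10^-8)(1120)/(9.5115e-08) = 193 Ω

193 Ω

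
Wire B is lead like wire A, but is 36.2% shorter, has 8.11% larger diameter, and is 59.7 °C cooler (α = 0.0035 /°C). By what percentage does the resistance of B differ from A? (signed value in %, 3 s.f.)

-56.8%

R ∝ ρL/d² with ρ ∝ (1+αΔT), so R_B/R_A = (1 − 36.2/100) × (1 + 8.11/100)⁻² × (1 − 0.0035×59.7)
= 0.638 × 0.8556 × 0.7911 = 0.4318
(R_B − R_A)/R_A = 0.4318 − 1 = -56.8%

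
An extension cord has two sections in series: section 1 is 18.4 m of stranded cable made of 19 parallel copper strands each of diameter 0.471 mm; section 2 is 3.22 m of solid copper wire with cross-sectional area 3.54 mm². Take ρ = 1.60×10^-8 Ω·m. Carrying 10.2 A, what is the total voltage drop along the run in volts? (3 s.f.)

Section 1: A_strand = π(2.3550e-04)² = 1.742e-07 m²; R₁ = ρL/(N·A_s) = (1.60×10^-8)(18.4)/(19×1.742e-07) = 0.08893 Ω
Section 2: A = 3.54 mm² = 3.540e-06 m²
R₂ = (1.60×10^-8)(3.22)/(3.540e-06) = 0.01455 Ω
R = R₁ + R₂ = 0.1035 Ω
V = IR = 10.2 × 0.1035 = 1.06 V

1.06 V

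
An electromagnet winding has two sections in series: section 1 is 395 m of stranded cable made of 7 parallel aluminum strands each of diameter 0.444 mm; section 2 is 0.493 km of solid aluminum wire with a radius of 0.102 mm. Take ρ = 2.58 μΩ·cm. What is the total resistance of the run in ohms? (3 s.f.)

399 Ω

ρ = 2.58 μΩ·cm = 2.58×10^-8 Ω·m
Section 1: A_strand = π(2.2200e-04)² = 1.548e-07 m²; R₁ = ρL/(N·A_s) = (2.58×10^-8)(395)/(7×1.548e-07) = 9.403 Ω
Section 2: A = πr² = π(1.0200e-04 m)² = 3.269e-08 m²
R₂ = (2.58×10^-8)(493)/(3.269e-08) = 389.1 Ω
R = R₁ + R₂ = 399 Ω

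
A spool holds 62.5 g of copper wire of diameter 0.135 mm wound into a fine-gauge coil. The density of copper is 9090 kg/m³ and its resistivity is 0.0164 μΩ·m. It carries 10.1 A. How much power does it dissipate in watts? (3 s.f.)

56100 W

ρ = 0.0164 μΩ·m = 1.64×10^-8 Ω·m
A = π(d/2)² = π(6.7500e-05 m)² = 1.4314e-08 m²
L = m/(density·A) = 0.0625/(9090×1.4314e-08) = 480.4 m
R = ρL/A = (1.64×10^-8)(480.4)/(1.4314e-08) = 550.4 Ω
P = I²R = (10.1)² × 550.4 = 56100 W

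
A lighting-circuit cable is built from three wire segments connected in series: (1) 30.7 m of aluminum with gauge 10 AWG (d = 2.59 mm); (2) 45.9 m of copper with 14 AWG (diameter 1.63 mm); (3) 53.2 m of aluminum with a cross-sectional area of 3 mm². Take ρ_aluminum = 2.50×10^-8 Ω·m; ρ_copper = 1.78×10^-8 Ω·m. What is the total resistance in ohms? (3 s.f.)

Seg 1: A = π(2.59/2 mm)² = π(1.2950e-03 m)² = 5.269e-06 m²
R_1 = (2.50×10^-8)(30.7)/(5.269e-06) = 0.1457 Ω
Seg 2: A = π(1.63/2 mm)² = π(8.1500e-04 m)² = 2.087e-06 m²
R_2 = (1.78×10^-8)(45.9)/(2.087e-06) = 0.3915 Ω
Seg 3: A = 3 mm² = 3.000e-06 m²
R_3 = (2.50×10^-8)(53.2)/(3.000e-06) = 0.4433 Ω
R_total = R_1 + R_2 + R_3 = 0.981 Ω

0.981 Ω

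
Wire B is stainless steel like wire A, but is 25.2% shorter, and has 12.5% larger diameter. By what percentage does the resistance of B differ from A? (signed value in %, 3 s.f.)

-40.9%

R ∝ L/d², so R_B/R_A = (1 − 25.2/100) × (1 + 12.5/100)⁻²
= 0.748 × 0.7901 = 0.591
(R_B − R_A)/R_A = 0.591 − 1 = -40.9%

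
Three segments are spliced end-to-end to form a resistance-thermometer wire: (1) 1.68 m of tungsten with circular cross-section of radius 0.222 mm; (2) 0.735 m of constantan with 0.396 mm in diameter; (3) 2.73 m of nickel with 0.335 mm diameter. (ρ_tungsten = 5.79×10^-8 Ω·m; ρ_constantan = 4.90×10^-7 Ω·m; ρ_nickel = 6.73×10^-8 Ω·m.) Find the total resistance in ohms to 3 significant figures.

Seg 1: A = πr² = π(2.2200e-04 m)² = 1.548e-07 m²
R_1 = (5.79×10^-8)(1.68)/(1.548e-07) = 0.6282 Ω
Seg 2: A = π(d/2)² = π(1.9800e-04 m)² = 1.232e-07 m²
R_2 = (4.90×10^-7)(0.735)/(1.232e-07) = 2.924 Ω
Seg 3: A = π(d/2)² = π(1.6750e-04 m)² = 8.814e-08 m²
R_3 = (6.73×10^-8)(2.73)/(8.814e-08) = 2.084 Ω
R_total = R_1 + R_2 + R_3 = 5.64 Ω

5.64 Ω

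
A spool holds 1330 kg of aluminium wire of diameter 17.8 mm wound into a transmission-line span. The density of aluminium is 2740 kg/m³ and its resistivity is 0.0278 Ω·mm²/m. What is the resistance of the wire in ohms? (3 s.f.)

ρ = 0.0278 Ω·mm²/m = 2.78×10^-8 Ω·m
A = π(d/2)² = π(8.9000e-03 m)² = 2.4885e-04 m²
L = m/(density·A) = 1330/(2740×2.4885e-04) = 1951 m
R = ρL/A = (2.78×10^-8)(1951)/(2.4885e-04) = 0.218 Ω

0.218 Ω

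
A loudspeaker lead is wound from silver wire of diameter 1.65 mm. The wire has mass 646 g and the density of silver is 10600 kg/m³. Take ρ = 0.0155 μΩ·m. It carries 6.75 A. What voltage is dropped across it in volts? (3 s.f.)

1.39 V

ρ = 0.0155 μΩ·m = 1.55×10^-8 Ω·m
A = π(d/2)² = π(8.2500e-04 m)² = 2.1382e-06 m²
L = m/(density·A) = 0.646/(10600×2.1382e-06) = 28.5 m
R = ρL/A = (1.55×10^-8)(28.5)/(2.1382e-06) = 0.2066 Ω
V = IR = 6.75 × 0.2066 = 1.39 V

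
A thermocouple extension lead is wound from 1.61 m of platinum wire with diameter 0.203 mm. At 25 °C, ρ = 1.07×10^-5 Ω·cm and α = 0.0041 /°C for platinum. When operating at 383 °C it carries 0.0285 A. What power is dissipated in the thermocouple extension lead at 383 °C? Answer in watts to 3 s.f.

ρ = 1.07×10^-5 Ω·cm = 1.07×10^-7 Ω·m
A = π(d/2)² = π(1.0150e-04 m)² = 3.237e-08 m²
R₍25₎ = ρL/A = (1.07×10^-7)(1.61)/(3.237e-08) = 5.323 Ω
R₍383₎ = R₍25₎(1 + αΔT) = 5.323 × (1 + 0.0041×358) = 13.14 Ω
P = I²R = (0.0285)² × 13.14 = 0.0107 W

0.0107 W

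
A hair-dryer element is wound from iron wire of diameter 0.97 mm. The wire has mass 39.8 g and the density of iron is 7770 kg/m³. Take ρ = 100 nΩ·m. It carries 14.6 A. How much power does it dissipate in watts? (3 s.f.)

200 W

ρ = 100 nΩ·m = 1.00×10^-7 Ω·m
A = π(d/2)² = π(4.8500e-04 m)² = 7.3898e-07 m²
L = m/(density·A) = 0.0398/(7770×7.3898e-07) = 6.932 m
R = ρL/A = (1.00×10^-7)(6.932)/(7.3898e-07) = 0.938 Ω
P = I²R = (14.6)² × 0.938 = 200 W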